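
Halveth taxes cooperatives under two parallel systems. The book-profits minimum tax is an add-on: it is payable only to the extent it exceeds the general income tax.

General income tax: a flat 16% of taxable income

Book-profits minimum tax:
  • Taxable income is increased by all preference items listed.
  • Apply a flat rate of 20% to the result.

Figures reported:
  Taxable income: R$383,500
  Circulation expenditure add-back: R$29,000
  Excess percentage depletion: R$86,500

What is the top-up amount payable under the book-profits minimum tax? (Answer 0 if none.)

R$38,440

Book-profits minimum tax:
  Adjusted income: R$383,500 + R$29,000 + R$86,500 = R$499,000
  R$499,000 × 20% = R$99,800

General income tax:
  R$383,500 × 16% = R$61,360

Excess of book-profits minimum tax over general income tax: R$99,800 − R$61,360 = R$38,440.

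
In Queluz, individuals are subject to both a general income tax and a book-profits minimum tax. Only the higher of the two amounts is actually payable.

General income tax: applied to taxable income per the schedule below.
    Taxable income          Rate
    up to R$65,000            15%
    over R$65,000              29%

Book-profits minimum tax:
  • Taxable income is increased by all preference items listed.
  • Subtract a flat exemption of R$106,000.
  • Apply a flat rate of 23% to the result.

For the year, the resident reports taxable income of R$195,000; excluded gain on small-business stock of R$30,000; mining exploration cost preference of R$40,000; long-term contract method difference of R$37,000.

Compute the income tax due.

Book-profits minimum tax:
  Adjusted income: R$195,000 + R$30,000 + R$40,000 + R$37,000 = R$302,000
  Less exemption R$106,000 → base R$196,000
  R$196,000 × 23% = R$45,080

General income tax:
  R$65,000 × 15% = R$9,750
  R$130,000 × 29% = R$37,700
  → R$47,450

R$47,450 > R$45,080, so the general income tax governs.

R$47,450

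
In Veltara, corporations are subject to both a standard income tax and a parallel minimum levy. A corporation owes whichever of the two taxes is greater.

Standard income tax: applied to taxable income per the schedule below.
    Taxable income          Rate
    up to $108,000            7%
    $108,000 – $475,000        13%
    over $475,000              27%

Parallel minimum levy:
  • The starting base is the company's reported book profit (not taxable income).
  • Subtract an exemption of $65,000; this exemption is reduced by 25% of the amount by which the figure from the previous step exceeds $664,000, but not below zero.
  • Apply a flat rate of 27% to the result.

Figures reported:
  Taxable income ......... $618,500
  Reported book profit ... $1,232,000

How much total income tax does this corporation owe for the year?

$332,640

Parallel minimum levy:
  Base (reported book profit): $1,232,000
  Exemption: 25% × ($1,232,000 − $664,000) = $142,000 ≥ $65,000, so the exemption is fully phased out
  Base: $1,232,000 − $0 = $1,232,000
  $1,232,000 × 27% = $332,640

Standard income tax:
  $108,000 × 7% = $7,560
  $367,000 × 13% = $47,710
  $143,500 × 27% = $38,745
  → $94,015

$332,640 > $94,015, so the parallel minimum levy is the binding amount.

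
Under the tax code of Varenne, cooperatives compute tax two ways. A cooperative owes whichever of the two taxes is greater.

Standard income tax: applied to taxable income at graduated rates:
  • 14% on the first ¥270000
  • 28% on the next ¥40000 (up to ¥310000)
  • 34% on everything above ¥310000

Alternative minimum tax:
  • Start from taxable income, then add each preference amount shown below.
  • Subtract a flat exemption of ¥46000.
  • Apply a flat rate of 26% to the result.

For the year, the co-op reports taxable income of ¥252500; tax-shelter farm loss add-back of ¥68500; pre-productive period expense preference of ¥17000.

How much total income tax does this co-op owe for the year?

Alternative minimum tax:
  Adjusted income: ¥252500 + ¥68500 + ¥17000 = ¥338000
  Less exemption ¥46000 → base ¥292000
  ¥292000 × 26% = ¥75920

Standard income tax:
  ¥252500 × 14% = ¥35350

¥75920 > ¥35350, so the alternative minimum tax is the binding amount.

¥75920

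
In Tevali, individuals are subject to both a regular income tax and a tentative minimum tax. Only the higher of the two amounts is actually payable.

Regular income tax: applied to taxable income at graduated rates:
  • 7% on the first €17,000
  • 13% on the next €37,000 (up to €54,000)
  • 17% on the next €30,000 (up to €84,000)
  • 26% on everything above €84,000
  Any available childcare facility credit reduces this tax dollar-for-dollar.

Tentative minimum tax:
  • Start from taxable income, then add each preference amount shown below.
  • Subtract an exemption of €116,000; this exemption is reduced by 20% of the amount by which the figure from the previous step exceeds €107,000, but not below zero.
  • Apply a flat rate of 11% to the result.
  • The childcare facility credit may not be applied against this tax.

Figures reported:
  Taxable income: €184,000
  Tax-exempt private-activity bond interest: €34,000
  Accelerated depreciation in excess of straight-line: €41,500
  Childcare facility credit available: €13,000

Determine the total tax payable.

Regular income tax:
  €17,000 × 7% = €1,190
  €37,000 × 13% = €4,810
  €30,000 × 17% = €5,100
  €100,000 × 26% = €26,000
  → €37,100
  Less childcare facility credit €13,000 → €24,100

Tentative minimum tax:
  Adjusted income: €184,000 + €34,000 + €41,500 = €259,500
  Exemption: €116,000 − 20% × (€259,500 − €107,000) = €116,000 − €30,500 = €85,500
  Base: €259,500 − €85,500 = €174,000
  €174,000 × 11% = €19,140

€24,100 > €19,140, so the regular income tax governs.

€24,100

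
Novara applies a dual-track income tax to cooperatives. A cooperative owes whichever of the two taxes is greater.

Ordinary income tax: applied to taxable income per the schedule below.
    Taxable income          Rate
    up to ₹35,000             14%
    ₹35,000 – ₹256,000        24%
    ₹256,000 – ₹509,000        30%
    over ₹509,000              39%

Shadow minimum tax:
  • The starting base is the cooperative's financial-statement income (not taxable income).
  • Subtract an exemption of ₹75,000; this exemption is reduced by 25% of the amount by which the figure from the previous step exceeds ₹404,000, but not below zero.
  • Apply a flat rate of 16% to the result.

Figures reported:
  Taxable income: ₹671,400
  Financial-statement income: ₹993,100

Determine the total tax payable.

Shadow minimum tax:
  Base (financial-statement income): ₹993,100
  Exemption: 25% × (₹993,100 − ₹404,000) = ₹147,275 ≥ ₹75,000, so the exemption is fully phased out
  Base: ₹993,100 − ₹0 = ₹993,100
  ₹993,100 × 16% = ₹158,896

Ordinary income tax:
  ₹35,000 × 14% = ₹4,900
  ₹221,000 × 24% = ₹53,040
  ₹253,000 × 30% = ₹75,900
  ₹162,400 × 39% = ₹63,336
  → ₹197,176

₹197,176 > ₹158,896, so the ordinary income tax governs.

₹197,176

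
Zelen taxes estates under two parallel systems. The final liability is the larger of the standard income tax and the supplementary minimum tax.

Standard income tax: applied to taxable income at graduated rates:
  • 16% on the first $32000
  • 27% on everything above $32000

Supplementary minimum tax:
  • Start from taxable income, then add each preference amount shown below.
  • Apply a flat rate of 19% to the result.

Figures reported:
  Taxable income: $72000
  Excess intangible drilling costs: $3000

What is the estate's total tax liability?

Standard income tax:
  $32000 × 16% = $5120
  $40000 × 27% = $10800
  → $15920

Supplementary minimum tax:
  Adjusted income: $72000 + $3000 = $75000
  $75000 × 19% = $14250

$15920 > $14250, so the standard income tax governs.

$15920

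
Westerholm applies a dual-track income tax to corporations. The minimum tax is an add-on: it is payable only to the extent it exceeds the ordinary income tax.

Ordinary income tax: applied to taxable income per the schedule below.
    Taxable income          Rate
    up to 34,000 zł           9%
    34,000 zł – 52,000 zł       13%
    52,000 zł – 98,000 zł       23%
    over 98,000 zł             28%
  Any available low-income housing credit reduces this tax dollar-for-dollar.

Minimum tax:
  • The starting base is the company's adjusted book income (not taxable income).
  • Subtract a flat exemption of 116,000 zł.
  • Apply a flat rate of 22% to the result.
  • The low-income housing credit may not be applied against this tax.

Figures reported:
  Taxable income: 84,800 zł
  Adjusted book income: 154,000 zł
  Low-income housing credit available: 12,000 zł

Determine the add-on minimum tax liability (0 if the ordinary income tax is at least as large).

Minimum tax:
  Base (adjusted book income): 154,000 zł
  Less exemption 116,000 zł → base 38,000 zł
  38,000 zł × 22% = 8,360 zł

Ordinary income tax:
  34,000 zł × 9% = 3,060 zł
  18,000 zł × 13% = 2,340 zł
  32,800 zł × 23% = 7,544 zł
  → 12,944 zł
  Less low-income housing credit 12,000 zł → 944 zł

Excess of minimum tax over ordinary income tax: 8,360 zł − 944 zł = 7,416 zł.

7,416 zł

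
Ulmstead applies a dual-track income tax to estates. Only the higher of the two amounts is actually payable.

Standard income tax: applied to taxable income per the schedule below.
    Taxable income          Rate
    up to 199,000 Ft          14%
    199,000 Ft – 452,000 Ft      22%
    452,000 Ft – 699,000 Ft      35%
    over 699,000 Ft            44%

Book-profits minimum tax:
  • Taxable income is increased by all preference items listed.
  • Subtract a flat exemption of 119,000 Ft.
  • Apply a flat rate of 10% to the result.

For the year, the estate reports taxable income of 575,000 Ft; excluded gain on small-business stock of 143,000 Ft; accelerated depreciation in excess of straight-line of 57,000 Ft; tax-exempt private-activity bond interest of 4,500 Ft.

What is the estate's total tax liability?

126,570 Ft

Standard income tax:
  199,000 Ft × 14% = 27,860 Ft
  253,000 Ft × 22% = 55,660 Ft
  123,000 Ft × 35% = 43,050 Ft
  → 126,570 Ft

Book-profits minimum tax:
  Adjusted income: 575,000 Ft + 143,000 Ft + 57,000 Ft + 4,500 Ft = 779,500 Ft
  Less exemption 119,000 Ft → base 660,500 Ft
  660,500 Ft × 10% = 66,050 Ft

126,570 Ft > 66,050 Ft, so the standard income tax governs.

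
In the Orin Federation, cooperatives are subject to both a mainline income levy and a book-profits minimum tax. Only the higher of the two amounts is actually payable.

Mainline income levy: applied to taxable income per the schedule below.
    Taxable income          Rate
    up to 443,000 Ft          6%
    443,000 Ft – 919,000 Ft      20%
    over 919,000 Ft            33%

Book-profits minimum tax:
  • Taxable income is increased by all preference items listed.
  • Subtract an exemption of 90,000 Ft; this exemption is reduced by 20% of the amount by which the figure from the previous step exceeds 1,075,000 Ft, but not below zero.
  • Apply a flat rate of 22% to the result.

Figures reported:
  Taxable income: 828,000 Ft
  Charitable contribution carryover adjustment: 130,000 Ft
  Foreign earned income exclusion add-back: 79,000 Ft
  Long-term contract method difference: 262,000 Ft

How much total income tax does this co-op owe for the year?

Mainline income levy:
  443,000 Ft × 6% = 26,580 Ft
  385,000 Ft × 20% = 77,000 Ft
  → 103,580 Ft

Book-profits minimum tax:
  Adjusted income: 828,000 Ft + 130,000 Ft + 79,000 Ft + 262,000 Ft = 1,299,000 Ft
  Exemption: 90,000 Ft − 20% × (1,299,000 Ft − 1,075,000 Ft) = 90,000 Ft − 44,800 Ft = 45,200 Ft
  Base: 1,299,000 Ft − 45,200 Ft = 1,253,800 Ft
  1,253,800 Ft × 22% = 275,836 Ft

275,836 Ft > 103,580 Ft, so the book-profits minimum tax is the binding amount.

275,836 Ft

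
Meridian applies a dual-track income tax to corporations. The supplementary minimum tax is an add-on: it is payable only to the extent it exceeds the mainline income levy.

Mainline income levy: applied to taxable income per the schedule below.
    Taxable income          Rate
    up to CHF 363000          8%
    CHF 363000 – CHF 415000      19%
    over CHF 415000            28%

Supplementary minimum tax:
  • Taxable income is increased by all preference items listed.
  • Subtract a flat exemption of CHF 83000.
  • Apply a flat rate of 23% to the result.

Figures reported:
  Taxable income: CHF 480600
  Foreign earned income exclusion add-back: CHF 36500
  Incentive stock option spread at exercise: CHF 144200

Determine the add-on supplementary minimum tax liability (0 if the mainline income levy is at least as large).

Mainline income levy:
  CHF 363000 × 8% = CHF 29040
  CHF 52000 × 19% = CHF 9880
  CHF 65600 × 28% = CHF 18368
  → CHF 57288

Supplementary minimum tax:
  Adjusted income: CHF 480600 + CHF 36500 + CHF 144200 = CHF 661300
  Less exemption CHF 83000 → base CHF 578300
  CHF 578300 × 23% = CHF 133009

Excess of supplementary minimum tax over mainline income levy: CHF 133009 − CHF 57288 = CHF 75721.

CHF 75721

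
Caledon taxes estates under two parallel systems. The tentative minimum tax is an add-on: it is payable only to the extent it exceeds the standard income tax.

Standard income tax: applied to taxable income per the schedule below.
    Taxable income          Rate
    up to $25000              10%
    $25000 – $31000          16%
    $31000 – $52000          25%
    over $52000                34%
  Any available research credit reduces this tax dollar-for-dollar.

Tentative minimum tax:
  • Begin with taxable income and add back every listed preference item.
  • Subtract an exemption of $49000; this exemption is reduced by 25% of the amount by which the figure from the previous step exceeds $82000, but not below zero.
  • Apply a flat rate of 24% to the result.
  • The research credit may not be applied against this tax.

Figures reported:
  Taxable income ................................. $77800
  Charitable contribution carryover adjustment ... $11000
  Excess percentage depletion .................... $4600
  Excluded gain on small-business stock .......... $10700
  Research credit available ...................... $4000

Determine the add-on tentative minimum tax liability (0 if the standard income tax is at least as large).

$1068

Tentative minimum tax:
  Adjusted income: $77800 + $11000 + $4600 + $10700 = $104100
  Exemption: $49000 − 25% × ($104100 − $82000) = $49000 − $5525 = $43475
  Base: $104100 − $43475 = $60625
  $60625 × 24% = $14550

Standard income tax:
  $25000 × 10% = $2500
  $6000 × 16% = $960
  $21000 × 25% = $5250
  $25800 × 34% = $8772
  → $17482
  Less research credit $4000 → $13482

Excess of tentative minimum tax over standard income tax: $14550 − $13482 = $1068.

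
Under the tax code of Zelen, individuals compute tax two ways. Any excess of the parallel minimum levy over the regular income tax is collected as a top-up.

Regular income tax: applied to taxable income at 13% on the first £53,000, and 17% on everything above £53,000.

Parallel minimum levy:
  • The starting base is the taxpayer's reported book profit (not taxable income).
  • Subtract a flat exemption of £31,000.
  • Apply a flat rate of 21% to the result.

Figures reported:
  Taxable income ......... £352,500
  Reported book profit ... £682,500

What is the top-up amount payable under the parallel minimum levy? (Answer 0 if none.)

Parallel minimum levy:
  Base (reported book profit): £682,500
  Less exemption £31,000 → base £651,500
  £651,500 × 21% = £136,815

Regular income tax:
  £53,000 × 13% = £6,890
  £299,500 × 17% = £50,915
  → £57,805

Excess of parallel minimum levy over regular income tax: £136,815 − £57,805 = £79,010.

£79,010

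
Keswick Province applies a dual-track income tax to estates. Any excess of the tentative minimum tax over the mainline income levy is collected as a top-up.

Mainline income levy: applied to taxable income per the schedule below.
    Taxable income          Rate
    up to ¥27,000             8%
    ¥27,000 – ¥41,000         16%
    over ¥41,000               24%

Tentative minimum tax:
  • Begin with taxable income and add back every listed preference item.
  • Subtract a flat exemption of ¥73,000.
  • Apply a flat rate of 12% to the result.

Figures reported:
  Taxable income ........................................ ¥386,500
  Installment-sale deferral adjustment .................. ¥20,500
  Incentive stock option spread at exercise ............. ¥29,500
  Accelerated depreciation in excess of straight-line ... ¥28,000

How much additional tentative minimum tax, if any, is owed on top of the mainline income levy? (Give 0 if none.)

Tentative minimum tax:
  Adjusted income: ¥386,500 + ¥20,500 + ¥29,500 + ¥28,000 = ¥464,500
  Less exemption ¥73,000 → base ¥391,500
  ¥391,500 × 12% = ¥46,980

Mainline income levy:
  ¥27,000 × 8% = ¥2,160
  ¥14,000 × 16% = ¥2,240
  ¥345,500 × 24% = ¥82,920
  → ¥87,320

¥46,980 ≤ ¥87,320, so no add-on is due.

¥0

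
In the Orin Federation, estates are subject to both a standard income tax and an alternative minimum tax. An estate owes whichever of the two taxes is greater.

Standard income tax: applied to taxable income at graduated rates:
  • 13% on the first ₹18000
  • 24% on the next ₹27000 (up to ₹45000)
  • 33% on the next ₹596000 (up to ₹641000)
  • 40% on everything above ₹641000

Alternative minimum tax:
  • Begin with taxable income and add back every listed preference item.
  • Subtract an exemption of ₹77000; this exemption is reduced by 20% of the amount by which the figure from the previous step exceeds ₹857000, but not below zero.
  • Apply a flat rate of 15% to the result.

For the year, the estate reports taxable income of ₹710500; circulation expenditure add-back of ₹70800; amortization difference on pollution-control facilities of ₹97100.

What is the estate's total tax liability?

Standard income tax:
  ₹18000 × 13% = ₹2340
  ₹27000 × 24% = ₹6480
  ₹596000 × 33% = ₹196680
  ₹69500 × 40% = ₹27800
  → ₹233300

Alternative minimum tax:
  Adjusted income: ₹710500 + ₹70800 + ₹97100 = ₹878400
  Exemption: ₹77000 − 20% × (₹878400 − ₹857000) = ₹77000 − ₹4280 = ₹72720
  Base: ₹878400 − ₹72720 = ₹805680
  ₹805680 × 15% = ₹120852

₹233300 > ₹120852, so the standard income tax governs.

₹233300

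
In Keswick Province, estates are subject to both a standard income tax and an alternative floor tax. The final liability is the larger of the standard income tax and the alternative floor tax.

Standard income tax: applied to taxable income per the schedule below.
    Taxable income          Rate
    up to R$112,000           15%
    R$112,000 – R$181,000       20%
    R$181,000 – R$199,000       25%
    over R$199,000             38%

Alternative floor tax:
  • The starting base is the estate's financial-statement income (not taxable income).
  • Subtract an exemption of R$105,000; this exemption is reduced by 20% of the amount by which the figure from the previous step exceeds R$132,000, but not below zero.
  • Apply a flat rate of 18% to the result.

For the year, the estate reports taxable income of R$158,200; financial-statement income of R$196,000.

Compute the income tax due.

Alternative floor tax:
  Base (financial-statement income): R$196,000
  Exemption: R$105,000 − 20% × (R$196,000 − R$132,000) = R$105,000 − R$12,800 = R$92,200
  Base: R$196,000 − R$92,200 = R$103,800
  R$103,800 × 18% = R$18,684

Standard income tax:
  R$112,000 × 15% = R$16,800
  R$46,200 × 20% = R$9,240
  → R$26,040

R$26,040 > R$18,684, so the standard income tax governs.

R$26,040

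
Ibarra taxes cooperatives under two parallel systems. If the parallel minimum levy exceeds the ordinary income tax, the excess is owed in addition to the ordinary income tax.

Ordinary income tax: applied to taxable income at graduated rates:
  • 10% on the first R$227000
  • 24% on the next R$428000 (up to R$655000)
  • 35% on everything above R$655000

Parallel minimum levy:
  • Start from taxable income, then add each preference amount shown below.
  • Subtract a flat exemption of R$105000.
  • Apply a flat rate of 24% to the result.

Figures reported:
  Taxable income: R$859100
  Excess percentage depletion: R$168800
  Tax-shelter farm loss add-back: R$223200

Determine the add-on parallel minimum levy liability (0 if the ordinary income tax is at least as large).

Ordinary income tax:
  R$227000 × 10% = R$22700
  R$428000 × 24% = R$102720
  R$204100 × 35% = R$71435
  → R$196855

Parallel minimum levy:
  Adjusted income: R$859100 + R$168800 + R$223200 = R$1251100
  Less exemption R$105000 → base R$1146100
  R$1146100 × 24% = R$275064

Excess of parallel minimum levy over ordinary income tax: R$275064 − R$196855 = R$78209.

R$78209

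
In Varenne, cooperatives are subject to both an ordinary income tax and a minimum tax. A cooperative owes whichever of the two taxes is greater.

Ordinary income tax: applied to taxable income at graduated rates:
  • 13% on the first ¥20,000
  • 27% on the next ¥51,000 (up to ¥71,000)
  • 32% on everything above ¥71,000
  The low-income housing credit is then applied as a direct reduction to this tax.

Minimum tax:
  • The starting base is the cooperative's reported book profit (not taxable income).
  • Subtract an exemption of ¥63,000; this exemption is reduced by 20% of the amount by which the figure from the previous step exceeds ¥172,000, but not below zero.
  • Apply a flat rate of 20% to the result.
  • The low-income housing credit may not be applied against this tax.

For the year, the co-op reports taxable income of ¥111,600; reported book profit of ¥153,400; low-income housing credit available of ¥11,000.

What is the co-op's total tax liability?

Minimum tax:
  Base (reported book profit): ¥153,400
  Exemption: ¥153,400 ≤ ¥172,000, so full ¥63,000 applies
  Base: ¥153,400 − ¥63,000 = ¥90,400
  ¥90,400 × 20% = ¥18,080

Ordinary income tax:
  ¥20,000 × 13% = ¥2,600
  ¥51,000 × 27% = ¥13,770
  ¥40,600 × 32% = ¥12,992
  → ¥29,362
  Less low-income housing credit ¥11,000 → ¥18,362

¥18,362 > ¥18,080, so the ordinary income tax governs.

¥18,362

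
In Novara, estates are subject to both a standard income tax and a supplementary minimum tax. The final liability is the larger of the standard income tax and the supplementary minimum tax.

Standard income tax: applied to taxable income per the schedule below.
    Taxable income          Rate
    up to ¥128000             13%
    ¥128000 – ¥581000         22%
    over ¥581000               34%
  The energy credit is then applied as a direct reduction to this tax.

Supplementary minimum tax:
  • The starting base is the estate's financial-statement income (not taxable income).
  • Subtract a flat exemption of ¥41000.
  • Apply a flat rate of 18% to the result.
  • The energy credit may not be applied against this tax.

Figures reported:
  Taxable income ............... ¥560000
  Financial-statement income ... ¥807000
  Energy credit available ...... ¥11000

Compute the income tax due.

Supplementary minimum tax:
  Base (financial-statement income): ¥807000
  Less exemption ¥41000 → base ¥766000
  ¥766000 × 18% = ¥137880

Standard income tax:
  ¥128000 × 13% = ¥16640
  ¥432000 × 22% = ¥95040
  → ¥111680
  Less energy credit ¥11000 → ¥100680

¥137880 > ¥100680, so the supplementary minimum tax is the binding amount.

¥137880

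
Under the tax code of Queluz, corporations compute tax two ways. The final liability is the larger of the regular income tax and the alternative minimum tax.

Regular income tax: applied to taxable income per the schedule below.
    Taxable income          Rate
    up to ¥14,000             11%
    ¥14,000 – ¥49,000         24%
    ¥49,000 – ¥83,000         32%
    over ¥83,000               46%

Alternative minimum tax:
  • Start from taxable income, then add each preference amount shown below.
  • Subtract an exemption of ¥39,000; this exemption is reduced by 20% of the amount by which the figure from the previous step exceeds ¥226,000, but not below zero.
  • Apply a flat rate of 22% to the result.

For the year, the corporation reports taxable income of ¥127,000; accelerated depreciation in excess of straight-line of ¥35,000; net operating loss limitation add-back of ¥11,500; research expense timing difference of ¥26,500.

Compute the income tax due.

Regular income tax:
  ¥14,000 × 11% = ¥1,540
  ¥35,000 × 24% = ¥8,400
  ¥34,000 × 32% = ¥10,880
  ¥44,000 × 46% = ¥20,240
  → ¥41,060

Alternative minimum tax:
  Adjusted income: ¥127,000 + ¥35,000 + ¥11,500 + ¥26,500 = ¥200,000
  Exemption: ¥200,000 ≤ ¥226,000, so full ¥39,000 applies
  Base: ¥200,000 − ¥39,000 = ¥161,000
  ¥161,000 × 22% = ¥35,420

¥41,060 > ¥35,420, so the regular income tax governs.

¥41,060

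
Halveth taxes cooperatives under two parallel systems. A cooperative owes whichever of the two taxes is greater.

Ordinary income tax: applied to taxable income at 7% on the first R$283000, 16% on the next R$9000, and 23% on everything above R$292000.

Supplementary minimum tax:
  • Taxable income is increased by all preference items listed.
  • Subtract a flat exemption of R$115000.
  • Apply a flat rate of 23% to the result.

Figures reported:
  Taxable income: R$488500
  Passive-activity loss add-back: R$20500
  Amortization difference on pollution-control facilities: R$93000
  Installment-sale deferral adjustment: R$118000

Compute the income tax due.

Ordinary income tax:
  R$283000 × 7% = R$19810
  R$9000 × 16% = R$1440
  R$196500 × 23% = R$45195
  → R$66445

Supplementary minimum tax:
  Adjusted income: R$488500 + R$20500 + R$93000 + R$118000 = R$720000
  Less exemption R$115000 → base R$605000
  R$605000 × 23% = R$139150

R$139150 > R$66445, so the supplementary minimum tax is the binding amount.

R$139150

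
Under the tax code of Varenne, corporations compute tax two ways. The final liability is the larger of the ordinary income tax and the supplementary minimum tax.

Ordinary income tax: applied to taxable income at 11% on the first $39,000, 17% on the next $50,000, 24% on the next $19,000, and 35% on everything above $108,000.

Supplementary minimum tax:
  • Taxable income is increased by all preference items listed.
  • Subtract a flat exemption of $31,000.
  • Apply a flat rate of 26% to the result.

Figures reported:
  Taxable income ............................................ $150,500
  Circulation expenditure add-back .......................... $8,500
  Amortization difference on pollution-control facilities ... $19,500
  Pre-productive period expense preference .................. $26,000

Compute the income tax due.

$45,110

Supplementary minimum tax:
  Adjusted income: $150,500 + $8,500 + $19,500 + $26,000 = $204,500
  Less exemption $31,000 → base $173,500
  $173,500 × 26% = $45,110

Ordinary income tax:
  $39,000 × 11% = $4,290
  $50,000 × 17% = $8,500
  $19,000 × 24% = $4,560
  $42,500 × 35% = $14,875
  → $32,225

$45,110 > $32,225, so the supplementary minimum tax is the binding amount.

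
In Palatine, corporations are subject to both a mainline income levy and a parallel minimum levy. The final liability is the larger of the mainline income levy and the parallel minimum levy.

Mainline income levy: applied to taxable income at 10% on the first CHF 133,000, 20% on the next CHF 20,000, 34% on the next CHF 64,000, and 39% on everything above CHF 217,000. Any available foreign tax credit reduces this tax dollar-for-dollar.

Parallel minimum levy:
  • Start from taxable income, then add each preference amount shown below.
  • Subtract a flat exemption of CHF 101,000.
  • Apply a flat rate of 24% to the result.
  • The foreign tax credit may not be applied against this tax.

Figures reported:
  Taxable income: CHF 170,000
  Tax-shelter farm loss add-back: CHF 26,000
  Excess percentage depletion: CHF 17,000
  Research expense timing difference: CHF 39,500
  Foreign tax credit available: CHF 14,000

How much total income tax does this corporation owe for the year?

CHF 36,360

Parallel minimum levy:
  Adjusted income: CHF 170,000 + CHF 26,000 + CHF 17,000 + CHF 39,500 = CHF 252,500
  Less exemption CHF 101,000 → base CHF 151,500
  CHF 151,500 × 24% = CHF 36,360

Mainline income levy:
  CHF 133,000 × 10% = CHF 13,300
  CHF 20,000 × 20% = CHF 4,000
  CHF 17,000 × 34% = CHF 5,780
  → CHF 23,080
  Less foreign tax credit CHF 14,000 → CHF 9,080

CHF 36,360 > CHF 9,080, so the parallel minimum levy is the binding amount.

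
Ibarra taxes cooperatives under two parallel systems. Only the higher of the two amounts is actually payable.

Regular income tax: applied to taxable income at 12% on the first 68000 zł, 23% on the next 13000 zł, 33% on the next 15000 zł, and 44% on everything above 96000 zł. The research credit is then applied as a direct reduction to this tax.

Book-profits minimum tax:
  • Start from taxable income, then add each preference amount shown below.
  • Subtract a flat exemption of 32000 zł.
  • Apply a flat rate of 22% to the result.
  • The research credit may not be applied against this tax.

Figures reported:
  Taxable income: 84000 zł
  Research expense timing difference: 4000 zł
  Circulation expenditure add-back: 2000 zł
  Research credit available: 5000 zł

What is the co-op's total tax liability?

12760 zł

Book-profits minimum tax:
  Adjusted income: 84000 zł + 4000 zł + 2000 zł = 90000 zł
  Less exemption 32000 zł → base 58000 zł
  58000 zł × 22% = 12760 zł

Regular income tax:
  68000 zł × 12% = 8160 zł
  13000 zł × 23% = 2990 zł
  3000 zł × 33% = 990 zł
  → 12140 zł
  Less research credit 5000 zł → 7140 zł

12760 zł > 7140 zł, so the book-profits minimum tax is the binding amount.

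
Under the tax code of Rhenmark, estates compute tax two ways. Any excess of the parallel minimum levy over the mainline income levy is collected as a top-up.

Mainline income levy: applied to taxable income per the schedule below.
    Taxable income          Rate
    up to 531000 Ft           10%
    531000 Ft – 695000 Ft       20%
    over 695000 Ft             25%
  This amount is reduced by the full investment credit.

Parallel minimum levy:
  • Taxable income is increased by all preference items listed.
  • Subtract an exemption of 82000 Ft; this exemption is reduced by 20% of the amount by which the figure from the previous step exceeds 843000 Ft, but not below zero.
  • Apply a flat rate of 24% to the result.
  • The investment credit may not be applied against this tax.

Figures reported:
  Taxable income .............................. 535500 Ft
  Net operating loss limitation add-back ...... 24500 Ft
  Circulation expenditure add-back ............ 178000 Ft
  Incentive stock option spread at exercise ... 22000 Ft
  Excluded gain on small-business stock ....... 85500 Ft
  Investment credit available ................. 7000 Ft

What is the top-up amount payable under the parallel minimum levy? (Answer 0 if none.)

Parallel minimum levy:
  Adjusted income: 535500 Ft + 24500 Ft + 178000 Ft + 22000 Ft + 85500 Ft = 845500 Ft
  Exemption: 82000 Ft − 20% × (845500 Ft − 843000 Ft) = 82000 Ft − 500 Ft = 81500 Ft
  Base: 845500 Ft − 81500 Ft = 764000 Ft
  764000 Ft × 24% = 183360 Ft

Mainline income levy:
  531000 Ft × 10% = 53100 Ft
  4500 Ft × 20% = 900 Ft
  → 54000 Ft
  Less investment credit 7000 Ft → 47000 Ft

Excess of parallel minimum levy over mainline income levy: 183360 Ft − 47000 Ft = 136360 Ft.

136360 Ft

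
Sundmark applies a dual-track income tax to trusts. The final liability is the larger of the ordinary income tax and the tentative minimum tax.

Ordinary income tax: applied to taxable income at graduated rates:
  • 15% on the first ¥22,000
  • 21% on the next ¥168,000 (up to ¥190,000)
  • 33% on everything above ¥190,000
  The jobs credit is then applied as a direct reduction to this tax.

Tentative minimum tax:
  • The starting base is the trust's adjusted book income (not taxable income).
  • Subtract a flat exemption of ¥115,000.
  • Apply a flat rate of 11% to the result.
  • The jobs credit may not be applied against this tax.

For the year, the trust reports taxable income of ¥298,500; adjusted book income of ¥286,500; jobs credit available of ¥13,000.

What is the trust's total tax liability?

Tentative minimum tax:
  Base (adjusted book income): ¥286,500
  Less exemption ¥115,000 → base ¥171,500
  ¥171,500 × 11% = ¥18,865

Ordinary income tax:
  ¥22,000 × 15% = ¥3,300
  ¥168,000 × 21% = ¥35,280
  ¥108,500 × 33% = ¥35,805
  → ¥74,385
  Less jobs credit ¥13,000 → ¥61,385

¥61,385 > ¥18,865, so the ordinary income tax governs.

¥61,385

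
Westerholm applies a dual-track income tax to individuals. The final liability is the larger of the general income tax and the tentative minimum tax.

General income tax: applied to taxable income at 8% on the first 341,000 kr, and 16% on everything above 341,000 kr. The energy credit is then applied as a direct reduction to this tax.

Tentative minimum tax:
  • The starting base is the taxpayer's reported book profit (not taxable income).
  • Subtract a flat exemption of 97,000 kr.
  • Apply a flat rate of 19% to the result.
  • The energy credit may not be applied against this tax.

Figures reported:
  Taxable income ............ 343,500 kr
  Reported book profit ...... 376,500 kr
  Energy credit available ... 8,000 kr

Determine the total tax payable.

53,105 kr

Tentative minimum tax:
  Base (reported book profit): 376,500 kr
  Less exemption 97,000 kr → base 279,500 kr
  279,500 kr × 19% = 53,105 kr

General income tax:
  341,000 kr × 8% = 27,280 kr
  2,500 kr × 16% = 400 kr
  → 27,680 kr
  Less energy credit 8,000 kr → 19,680 kr

53,105 kr > 19,680 kr, so the tentative minimum tax is the binding amount.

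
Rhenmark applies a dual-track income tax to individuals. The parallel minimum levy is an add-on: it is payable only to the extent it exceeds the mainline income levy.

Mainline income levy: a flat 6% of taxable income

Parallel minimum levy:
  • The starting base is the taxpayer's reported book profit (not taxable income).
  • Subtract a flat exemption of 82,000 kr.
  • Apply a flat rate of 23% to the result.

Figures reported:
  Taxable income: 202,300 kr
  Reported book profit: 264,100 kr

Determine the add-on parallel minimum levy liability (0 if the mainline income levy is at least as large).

29,745 kr

Parallel minimum levy:
  Base (reported book profit): 264,100 kr
  Less exemption 82,000 kr → base 182,100 kr
  182,100 kr × 23% = 41,883 kr

Mainline income levy:
  202,300 kr × 6% = 12,138 kr

Excess of parallel minimum levy over mainline income levy: 41,883 kr − 12,138 kr = 29,745 kr.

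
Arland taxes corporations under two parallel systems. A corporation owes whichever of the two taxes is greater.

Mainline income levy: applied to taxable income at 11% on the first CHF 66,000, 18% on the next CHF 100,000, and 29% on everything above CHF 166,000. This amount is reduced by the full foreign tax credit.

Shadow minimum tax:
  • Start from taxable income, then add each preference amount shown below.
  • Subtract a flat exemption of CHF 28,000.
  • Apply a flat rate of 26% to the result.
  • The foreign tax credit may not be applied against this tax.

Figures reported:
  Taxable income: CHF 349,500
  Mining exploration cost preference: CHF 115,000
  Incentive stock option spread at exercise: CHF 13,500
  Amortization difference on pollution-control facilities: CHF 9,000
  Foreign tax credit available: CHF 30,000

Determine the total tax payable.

CHF 119,340

Mainline income levy:
  CHF 66,000 × 11% = CHF 7,260
  CHF 100,000 × 18% = CHF 18,000
  CHF 183,500 × 29% = CHF 53,215
  → CHF 78,475
  Less foreign tax credit CHF 30,000 → CHF 48,475

Shadow minimum tax:
  Adjusted income: CHF 349,500 + CHF 115,000 + CHF 13,500 + CHF 9,000 = CHF 487,000
  Less exemption CHF 28,000 → base CHF 459,000
  CHF 459,000 × 26% = CHF 119,340

CHF 119,340 > CHF 48,475, so the shadow minimum tax is the binding amount.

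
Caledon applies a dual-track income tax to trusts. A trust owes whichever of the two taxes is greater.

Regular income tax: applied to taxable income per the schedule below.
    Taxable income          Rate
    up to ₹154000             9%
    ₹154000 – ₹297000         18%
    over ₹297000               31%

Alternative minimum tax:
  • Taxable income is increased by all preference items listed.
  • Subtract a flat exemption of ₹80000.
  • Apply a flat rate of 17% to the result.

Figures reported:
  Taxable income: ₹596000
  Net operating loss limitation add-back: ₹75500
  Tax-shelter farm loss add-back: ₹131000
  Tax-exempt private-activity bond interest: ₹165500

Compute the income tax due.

₹150960

Regular income tax:
  ₹154000 × 9% = ₹13860
  ₹143000 × 18% = ₹25740
  ₹299000 × 31% = ₹92690
  → ₹132290

Alternative minimum tax:
  Adjusted income: ₹596000 + ₹75500 + ₹131000 + ₹165500 = ₹968000
  Less exemption ₹80000 → base ₹888000
  ₹888000 × 17% = ₹150960

₹150960 > ₹132290, so the alternative minimum tax is the binding amount.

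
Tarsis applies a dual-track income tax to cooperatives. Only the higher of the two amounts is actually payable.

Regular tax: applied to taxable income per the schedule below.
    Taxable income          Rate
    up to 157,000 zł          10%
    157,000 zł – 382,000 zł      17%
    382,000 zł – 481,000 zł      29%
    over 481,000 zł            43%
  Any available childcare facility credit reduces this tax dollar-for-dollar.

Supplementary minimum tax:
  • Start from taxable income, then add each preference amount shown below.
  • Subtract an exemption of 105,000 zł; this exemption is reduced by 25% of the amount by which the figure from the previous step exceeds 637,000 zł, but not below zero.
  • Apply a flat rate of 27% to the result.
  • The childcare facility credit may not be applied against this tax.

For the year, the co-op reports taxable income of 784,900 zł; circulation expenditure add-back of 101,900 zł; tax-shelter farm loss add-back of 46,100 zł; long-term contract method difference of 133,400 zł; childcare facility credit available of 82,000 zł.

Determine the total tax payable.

Regular tax:
  157,000 zł × 10% = 15,700 zł
  225,000 zł × 17% = 38,250 zł
  99,000 zł × 29% = 28,710 zł
  303,900 zł × 43% = 130,677 zł
  → 213,337 zł
  Less childcare facility credit 82,000 zł → 131,337 zł

Supplementary minimum tax:
  Adjusted income: 784,900 zł + 101,900 zł + 46,100 zł + 133,400 zł = 1,066,300 zł
  Exemption: 25% × (1,066,300 zł − 637,000 zł) = 107,325 zł ≥ 105,000 zł, so the exemption is fully phased out
  Base: 1,066,300 zł − 0 zł = 1,066,300 zł
  1,066,300 zł × 27% = 287,901 zł

287,901 zł > 131,337 zł, so the supplementary minimum tax is the binding amount.

287,901 zł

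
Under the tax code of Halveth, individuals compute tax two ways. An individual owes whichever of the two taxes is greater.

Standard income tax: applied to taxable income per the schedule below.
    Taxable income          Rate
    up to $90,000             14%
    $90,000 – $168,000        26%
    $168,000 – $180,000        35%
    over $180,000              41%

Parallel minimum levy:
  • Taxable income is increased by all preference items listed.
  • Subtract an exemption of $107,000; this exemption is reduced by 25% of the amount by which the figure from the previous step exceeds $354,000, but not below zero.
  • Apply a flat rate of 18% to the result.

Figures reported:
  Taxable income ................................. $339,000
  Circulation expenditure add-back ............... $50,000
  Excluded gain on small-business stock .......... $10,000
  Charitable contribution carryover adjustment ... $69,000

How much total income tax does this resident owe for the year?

Parallel minimum levy:
  Adjusted income: $339,000 + $50,000 + $10,000 + $69,000 = $468,000
  Exemption: $107,000 − 25% × ($468,000 − $354,000) = $107,000 − $28,500 = $78,500
  Base: $468,000 − $78,500 = $389,500
  $389,500 × 18% = $70,110

Standard income tax:
  $90,000 × 14% = $12,600
  $78,000 × 26% = $20,280
  $12,000 × 35% = $4,200
  $159,000 × 41% = $65,190
  → $102,270

$102,270 > $70,110, so the standard income tax governs.

$102,270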